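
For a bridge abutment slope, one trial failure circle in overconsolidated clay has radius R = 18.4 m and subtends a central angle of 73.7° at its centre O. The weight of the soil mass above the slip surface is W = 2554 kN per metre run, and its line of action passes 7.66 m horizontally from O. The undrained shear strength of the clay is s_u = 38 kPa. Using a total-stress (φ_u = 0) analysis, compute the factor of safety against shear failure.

Taking moments about the centre O, the resisting moment is provided by the undrained shear strength acting along the arc:
Arc length L_a = R·θ = 18.4·(73.7°·π/180) = 18.4·1.2863 = 23.67 m
M_R = s_u·L_a·R = 38·23.67·18.4 = 16548.7 kN·m/m
M_D = W·d = 2554·7.66 = 19563.6 kN·m/m
FS = M_R / M_D = 16548.7 / 19563.6 = 0.846

FS = 0.85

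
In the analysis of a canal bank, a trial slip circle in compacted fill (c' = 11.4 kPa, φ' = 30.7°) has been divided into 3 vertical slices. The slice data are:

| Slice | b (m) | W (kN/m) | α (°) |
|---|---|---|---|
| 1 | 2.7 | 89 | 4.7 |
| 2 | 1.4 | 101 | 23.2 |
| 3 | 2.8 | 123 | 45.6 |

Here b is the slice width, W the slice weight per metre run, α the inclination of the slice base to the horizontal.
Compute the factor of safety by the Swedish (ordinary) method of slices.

FS = 1.87

Ordinary method of slices: FS = Σ[c'·Δl_i + (W_i cosα_i)·tanφ'] / Σ W_i sinα_i, with Δl_i = b_i / cosα_i.
Slice 1: Δl = 2.7/cos4.7° = 2.709 m; N'_1 = 89·cos4.7° = 88.7; c'Δl = 30.88; W sinα = 7.3
Slice 2: Δl = 1.4/cos23.2° = 1.523 m; N'_2 = 101·cos23.2° = 92.8; c'Δl = 17.36; W sinα = 39.8
Slice 3: Δl = 2.8/cos45.6° = 4.002 m; N'_3 = 123·cos45.6° = 86.1; c'Δl = 45.62; W sinα = 87.9
Σc'Δl = 93.9 kN/m; ΣN' = 267.6 kN/m; ΣW sinα = 135.0 kN/m
Resisting = 93.9 + 267.6·tan30.7° = 93.9 + 158.9 = 252.8 kN/m
FS = 252.8 / 135.0 = 1.873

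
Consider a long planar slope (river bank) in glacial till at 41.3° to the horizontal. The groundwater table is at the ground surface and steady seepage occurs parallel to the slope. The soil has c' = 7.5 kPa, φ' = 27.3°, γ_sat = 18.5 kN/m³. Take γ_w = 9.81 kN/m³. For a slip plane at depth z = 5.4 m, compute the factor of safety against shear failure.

FS = 0.43

With seepage parallel to the slope and the water table at the surface, the effective normal stress on the slip plane uses the buoyant unit weight γ' = γ_sat − γ_w while the driving shear stress uses γ_sat:
FS = [c' + γ' z cos²β tanφ'] / [γ_sat z sinβ cosβ]
γ' = 18.5 − 9.81 = 8.69 kN/m³
Numerator = 7.5 + 8.69·5.4·cos²41.3°·tan27.3° = 7.5 + 8.69·5.4·0.5644·0.5161 = 21.170 kPa
Denominator = 18.5·5.4·sin41.3°·cos41.3° = 18.5·5.4·0.6600·0.7513 = 49.534 kPa
FS = 21.170 / 49.534 = 0.427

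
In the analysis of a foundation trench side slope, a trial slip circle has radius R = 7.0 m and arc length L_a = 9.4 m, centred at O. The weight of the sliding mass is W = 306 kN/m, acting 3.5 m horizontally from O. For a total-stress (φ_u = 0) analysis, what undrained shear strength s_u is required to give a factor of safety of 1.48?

s_u = 24.1 kPa

FS = s_u·L_a·R / (W·d), so s_u = FS·W·d / (L_a·R).
s_u = 1.48·306·3.5 / (9.40·7.0) = 1585.1 / 65.80 = 24.09 kPa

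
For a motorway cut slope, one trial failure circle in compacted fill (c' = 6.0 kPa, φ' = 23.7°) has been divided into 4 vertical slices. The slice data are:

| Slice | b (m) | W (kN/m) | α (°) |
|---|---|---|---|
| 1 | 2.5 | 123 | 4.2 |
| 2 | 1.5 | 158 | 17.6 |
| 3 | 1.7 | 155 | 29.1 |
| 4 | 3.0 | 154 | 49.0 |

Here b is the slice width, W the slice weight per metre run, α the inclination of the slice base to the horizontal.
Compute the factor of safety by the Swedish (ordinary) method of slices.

Ordinary method of slices: FS = Σ[c'·Δl_i + (W_i cosα_i)·tanφ'] / Σ W_i sinα_i, with Δl_i = b_i / cosα_i.
Slice 1: Δl = 2.5/cos4.2° = 2.507 m; N'_1 = 123·cos4.2° = 122.7; c'Δl = 15.04; W sinα = 9.0
Slice 2: Δl = 1.5/cos17.6° = 1.574 m; N'_2 = 158·cos17.6° = 150.6; c'Δl = 9.44; W sinα = 47.8
Slice 3: Δl = 1.7/cos29.1° = 1.946 m; N'_3 = 155·cos29.1° = 135.4; c'Δl = 11.67; W sinα = 75.4
Slice 4: Δl = 3.0/cos49.0° = 4.573 m; N'_4 = 154·cos49.0° = 101.0; c'Δl = 27.44; W sinα = 116.2
Σc'Δl = 63.6 kN/m; ΣN' = 509.7 kN/m; ΣW sinα = 248.4 kN/m
Resisting = 63.6 + 509.7·tan23.7° = 63.6 + 223.8 = 287.4 kN/m
FS = 287.4 / 248.4 = 1.157

FS = 1.16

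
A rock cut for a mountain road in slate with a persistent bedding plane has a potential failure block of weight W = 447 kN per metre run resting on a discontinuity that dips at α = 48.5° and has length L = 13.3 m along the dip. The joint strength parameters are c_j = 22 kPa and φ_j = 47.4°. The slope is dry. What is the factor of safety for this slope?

FS = 1.84

Resolving the block weight along and normal to the plane and applying the Mohr–Coulomb strength on the joint:
N' = W cosα = 447·cos48.5° = 296.2 kN/m
Driving force T = W sinα = 447·sin48.5° = 334.8 kN/m
Resisting force R = c_j·L + N'·tanφ_j = 22·13.3 + 296.2·tan47.4° = 292.6 + 322.1 = 614.7 kN/m
FS = R / T = 614.7 / 334.8 = 1.836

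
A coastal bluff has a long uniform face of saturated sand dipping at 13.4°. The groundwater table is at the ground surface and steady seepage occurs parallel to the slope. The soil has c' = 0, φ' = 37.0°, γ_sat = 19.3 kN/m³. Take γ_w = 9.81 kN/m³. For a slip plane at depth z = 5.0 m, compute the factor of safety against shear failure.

FS = 1.56

With seepage parallel to the slope and the water table at the surface, the effective normal stress on the slip plane uses the buoyant unit weight γ' = γ_sat − γ_w while the driving shear stress uses γ_sat:
FS = [c' + γ' z cos²β tanφ'] / [γ_sat z sinβ cosβ]
(For c' = 0 this reduces to FS = (γ'/γ_sat)·tanφ'/tanβ.)
γ' = 19.3 − 9.81 = 9.49 kN/m³
Numerator = 0.0 + 9.49·5.0·cos²13.4°·tan37.0° = 0.0 + 9.49·5.0·0.9463·0.7536 = 33.836 kPa
Denominator = 19.3·5.0·sin13.4°·cos13.4° = 19.3·5.0·0.2317·0.9728 = 21.755 kPa
FS = 33.836 / 21.755 = 1.555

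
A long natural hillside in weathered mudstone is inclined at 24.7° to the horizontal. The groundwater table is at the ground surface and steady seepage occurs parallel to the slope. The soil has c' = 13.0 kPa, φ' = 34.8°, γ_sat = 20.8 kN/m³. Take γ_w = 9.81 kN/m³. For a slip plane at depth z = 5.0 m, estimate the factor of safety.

With seepage parallel to the slope and the water table at the surface, the effective normal stress on the slip plane uses the buoyant unit weight γ' = γ_sat − γ_w while the driving shear stress uses γ_sat:
FS = [c' + γ' z cos²β tanφ'] / [γ_sat z sinβ cosβ]
γ' = 20.8 − 9.81 = 10.99 kN/m³
Numerator = 13.0 + 10.99·5.0·cos²24.7°·tan34.8° = 13.0 + 10.99·5.0·0.8254·0.6950 = 44.523 kPa
Denominator = 20.8·5.0·sin24.7°·cos24.7° = 20.8·5.0·0.4179·0.9085 = 39.482 kPa
FS = 44.523 / 39.482 = 1.128

FS = 1.13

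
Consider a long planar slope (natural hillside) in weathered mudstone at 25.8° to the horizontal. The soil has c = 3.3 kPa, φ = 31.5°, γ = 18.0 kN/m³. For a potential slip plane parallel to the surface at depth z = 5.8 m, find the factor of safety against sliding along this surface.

FS = 1.35

For an infinite slope with a slip plane parallel to the surface (no pore pressure): FS = [c + γz cos²β tanφ] / [γz sinβ cosβ].
γz = 18.0·5.8 = 104.40 kN/m²
Numerator = 3.3 + 104.40·cos²25.8°·tan31.5° = 3.3 + 104.40·0.8106·0.6128 = 55.158 kPa
Denominator = 104.40·sin25.8°·cos25.8° = 104.40·0.4352·0.9003 = 40.909 kPa
FS = 55.158 / 40.909 = 1.348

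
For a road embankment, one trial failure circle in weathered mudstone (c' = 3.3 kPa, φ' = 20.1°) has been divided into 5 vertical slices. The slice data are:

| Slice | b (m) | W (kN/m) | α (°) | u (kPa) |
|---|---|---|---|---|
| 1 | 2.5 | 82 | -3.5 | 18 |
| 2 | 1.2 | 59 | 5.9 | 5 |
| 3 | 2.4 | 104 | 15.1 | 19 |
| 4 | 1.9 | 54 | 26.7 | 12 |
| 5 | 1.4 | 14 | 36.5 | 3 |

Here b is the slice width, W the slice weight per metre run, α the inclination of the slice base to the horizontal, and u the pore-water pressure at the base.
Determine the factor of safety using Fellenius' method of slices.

Ordinary method of slices: FS = Σ[c'·Δl_i + (W_i cosα_i − u_i·Δl_i)·tanφ'] / Σ W_i sinα_i, with Δl_i = b_i / cosα_i.
Slice 1: Δl = 2.5/cos(-3.5°) = 2.505 m; N'_1 = 82·cos(-3.5°) − 18·2.505 = 36.8; c'Δl = 8.27; W sinα = -5.0
Slice 2: Δl = 1.2/cos5.9° = 1.206 m; N'_2 = 59·cos5.9° − 5·1.206 = 52.7; c'Δl = 3.98; W sinα = 6.1
Slice 3: Δl = 2.4/cos15.1° = 2.486 m; N'_3 = 104·cos15.1° − 19·2.486 = 53.2; c'Δl = 8.20; W sinα = 27.1
Slice 4: Δl = 1.9/cos26.7° = 2.127 m; N'_4 = 54·cos26.7° − 12·2.127 = 22.7; c'Δl = 7.02; W sinα = 24.3
Slice 5: Δl = 1.4/cos36.5° = 1.742 m; N'_5 = 14·cos36.5° − 3·1.742 = 6.0; c'Δl = 5.75; W sinα = 8.3
Σc'Δl = 33.2 kN/m; ΣN' = 171.3 kN/m; ΣW sinα = 60.7 kN/m
Resisting = 33.2 + 171.3·tan20.1° = 33.2 + 62.7 = 95.9 kN/m
FS = 95.9 / 60.7 = 1.579

FS = 1.58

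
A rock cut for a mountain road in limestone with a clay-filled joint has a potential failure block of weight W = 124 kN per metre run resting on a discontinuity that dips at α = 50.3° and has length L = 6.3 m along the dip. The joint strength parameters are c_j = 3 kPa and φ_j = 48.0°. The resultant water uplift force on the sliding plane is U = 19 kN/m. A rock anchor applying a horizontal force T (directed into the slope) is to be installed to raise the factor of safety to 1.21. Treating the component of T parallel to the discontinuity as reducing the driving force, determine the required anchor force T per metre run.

Resolving forces along and normal to the sliding plane, with the horizontal anchor force T adding T·sinα to the effective normal force and T·cosα acting up the plane against the driving force:
FS = [c_jL + (W cosα − U + T sinα) tanφ_j] / [W sinα − T cosα]
Without the anchor: N' = 60.2 kN/m, driving T_d = 95.4 kN/m, resisting R = 3·6.3 + 60.2·tan48.0° = 85.8 kN/m, FS = 0.90.
Setting FS = 1.21 and solving for T:
1.21·(95.4 − T cos50.3°) = 85.8 + T sin50.3°·tan48.0°
T·(sin50.3°·tan48.0° + 1.21·cos50.3°) = 1.21·95.4 − 85.8
T·(0.7694·1.1106 + 1.21·0.6388) = 115.4 − 85.8 = 29.7
T·1.6274 = 29.7
T = 18.2 kN/m

T = 18 kN/m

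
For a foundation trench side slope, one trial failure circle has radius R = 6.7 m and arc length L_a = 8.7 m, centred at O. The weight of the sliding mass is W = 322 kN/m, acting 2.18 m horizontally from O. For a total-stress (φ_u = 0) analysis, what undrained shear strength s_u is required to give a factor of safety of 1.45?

FS = s_u·L_a·R / (W·d), so s_u = FS·W·d / (L_a·R).
s_u = 1.45·322·2.18 / (8.70·6.7) = 1017.8 / 58.29 = 17.46 kPa

s_u = 17.5 kPa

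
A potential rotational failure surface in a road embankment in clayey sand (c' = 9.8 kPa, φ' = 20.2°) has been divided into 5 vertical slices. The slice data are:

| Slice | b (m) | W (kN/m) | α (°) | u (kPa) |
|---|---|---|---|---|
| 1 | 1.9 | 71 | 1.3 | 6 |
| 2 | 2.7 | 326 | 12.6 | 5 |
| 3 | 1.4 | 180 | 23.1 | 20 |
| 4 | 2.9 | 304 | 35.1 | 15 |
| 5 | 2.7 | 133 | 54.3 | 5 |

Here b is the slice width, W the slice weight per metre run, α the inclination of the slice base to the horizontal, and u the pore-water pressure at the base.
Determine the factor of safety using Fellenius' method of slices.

Ordinary method of slices: FS = Σ[c'·Δl_i + (W_i cosα_i − u_i·Δl_i)·tanφ'] / Σ W_i sinα_i, with Δl_i = b_i / cosα_i.
Slice 1: Δl = 1.9/cos1.3° = 1.900 m; N'_1 = 71·cos1.3° − 6·1.900 = 59.6; c'Δl = 18.62; W sinα = 1.6
Slice 2: Δl = 2.7/cos12.6° = 2.767 m; N'_2 = 326·cos12.6° − 5·2.767 = 304.3; c'Δl = 27.11; W sinα = 71.1
Slice 3: Δl = 1.4/cos23.1° = 1.522 m; N'_3 = 180·cos23.1° − 20·1.522 = 135.1; c'Δl = 14.92; W sinα = 70.6
Slice 4: Δl = 2.9/cos35.1° = 3.545 m; N'_4 = 304·cos35.1° − 15·3.545 = 195.5; c'Δl = 34.74; W sinα = 174.8
Slice 5: Δl = 2.7/cos54.3° = 4.627 m; N'_5 = 133·cos54.3° − 5·4.627 = 54.5; c'Δl = 45.34; W sinα = 108.0
Σc'Δl = 140.7 kN/m; ΣN' = 749.0 kN/m; ΣW sinα = 426.2 kN/m
Resisting = 140.7 + 749.0·tan20.2° = 140.7 + 275.6 = 416.3 kN/m
FS = 416.3 / 426.2 = 0.977

FS = 0.98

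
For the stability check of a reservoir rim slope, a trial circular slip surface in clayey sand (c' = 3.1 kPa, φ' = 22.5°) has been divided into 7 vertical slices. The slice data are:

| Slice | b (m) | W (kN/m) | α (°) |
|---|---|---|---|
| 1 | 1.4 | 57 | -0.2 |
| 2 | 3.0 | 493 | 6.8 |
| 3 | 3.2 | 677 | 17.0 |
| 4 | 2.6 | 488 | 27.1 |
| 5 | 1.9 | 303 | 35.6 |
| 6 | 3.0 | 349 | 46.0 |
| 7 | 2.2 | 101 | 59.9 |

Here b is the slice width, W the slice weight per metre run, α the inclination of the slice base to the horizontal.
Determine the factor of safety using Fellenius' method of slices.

FS = 0.97

Ordinary method of slices: FS = Σ[c'·Δl_i + (W_i cosα_i)·tanφ'] / Σ W_i sinα_i, with Δl_i = b_i / cosα_i.
Slice 1: Δl = 1.4/cos(-0.2°) = 1.400 m; N'_1 = 57·cos(-0.2°) = 57.0; c'Δl = 4.34; W sinα = -0.2
Slice 2: Δl = 3.0/cos6.8° = 3.021 m; N'_2 = 493·cos6.8° = 489.5; c'Δl = 9.37; W sinα = 58.4
Slice 3: Δl = 3.2/cos17.0° = 3.346 m; N'_3 = 677·cos17.0° = 647.4; c'Δl = 10.37; W sinα = 197.9
Slice 4: Δl = 2.6/cos27.1° = 2.921 m; N'_4 = 488·cos27.1° = 434.4; c'Δl = 9.05; W sinα = 222.3
Slice 5: Δl = 1.9/cos35.6° = 2.337 m; N'_5 = 303·cos35.6° = 246.4; c'Δl = 7.24; W sinα = 176.4
Slice 6: Δl = 3.0/cos46.0° = 4.319 m; N'_6 = 349·cos46.0° = 242.4; c'Δl = 13.39; W sinα = 251.0
Slice 7: Δl = 2.2/cos59.9° = 4.387 m; N'_7 = 101·cos59.9° = 50.7; c'Δl = 13.60; W sinα = 87.4
Σc'Δl = 67.4 kN/m; ΣN' = 2167.8 kN/m; ΣW sinα = 993.2 kN/m
Resisting = 67.4 + 2167.8·tan22.5° = 67.4 + 897.9 = 965.3 kN/m
FS = 965.3 / 993.2 = 0.972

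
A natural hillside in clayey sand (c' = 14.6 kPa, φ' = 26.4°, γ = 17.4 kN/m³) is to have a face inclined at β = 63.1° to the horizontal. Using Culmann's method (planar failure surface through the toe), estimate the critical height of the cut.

Culmann's analysis gives the critical failure plane at α_cr = (β + φ')/2 = (63.1 + 26.4)/2 = 44.8°, and the critical height
H_c = (4c'/γ) · sinβ cosφ' / [1 − cos(β − φ')]
    = (4·14.6/17.4) · sin63.1°·cos26.4° / [1 − cos(36.7°)]
    = 3.356 · 0.8918·0.8957 / [1 − 0.8018]
    = 3.356 · 0.7988 / 0.1982
    = 13.53 m

H_c = 13.53 m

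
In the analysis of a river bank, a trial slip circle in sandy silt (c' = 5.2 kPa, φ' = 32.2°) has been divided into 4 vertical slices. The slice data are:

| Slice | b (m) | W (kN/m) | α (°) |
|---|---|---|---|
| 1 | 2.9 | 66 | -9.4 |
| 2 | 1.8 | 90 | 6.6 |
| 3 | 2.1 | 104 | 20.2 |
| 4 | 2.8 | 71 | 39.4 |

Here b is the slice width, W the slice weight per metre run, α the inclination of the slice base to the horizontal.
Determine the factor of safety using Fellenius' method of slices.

Ordinary method of slices: FS = Σ[c'·Δl_i + (W_i cosα_i)·tanφ'] / Σ W_i sinα_i, with Δl_i = b_i / cosα_i.
Slice 1: Δl = 2.9/cos(-9.4°) = 2.939 m; N'_1 = 66·cos(-9.4°) = 65.1; c'Δl = 15.29; W sinα = -10.8
Slice 2: Δl = 1.8/cos6.6° = 1.812 m; N'_2 = 90·cos6.6° = 89.4; c'Δl = 9.42; W sinα = 10.3
Slice 3: Δl = 2.1/cos20.2° = 2.238 m; N'_3 = 104·cos20.2° = 97.6; c'Δl = 11.64; W sinα = 35.9
Slice 4: Δl = 2.8/cos39.4° = 3.623 m; N'_4 = 71·cos39.4° = 54.9; c'Δl = 18.84; W sinα = 45.1
Σc'Δl = 55.2 kN/m; ΣN' = 307.0 kN/m; ΣW sinα = 80.5 kN/m
Resisting = 55.2 + 307.0·tan32.2° = 55.2 + 193.3 = 248.5 kN/m
FS = 248.5 / 80.5 = 3.085

FS = 3.09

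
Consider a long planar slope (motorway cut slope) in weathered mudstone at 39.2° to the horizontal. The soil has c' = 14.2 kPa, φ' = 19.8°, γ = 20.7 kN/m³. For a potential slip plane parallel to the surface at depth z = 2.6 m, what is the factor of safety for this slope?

For an infinite slope with a slip plane parallel to the surface (no pore pressure): FS = [c' + γz cos²β tanφ'] / [γz sinβ cosβ].
γz = 20.7·2.6 = 53.82 kN/m²
Numerator = 14.2 + 53.82·cos²39.2°·tan19.8° = 14.2 + 53.82·0.6005·0.3600 = 25.836 kPa
Denominator = 53.82·sin39.2°·cos39.2° = 53.82·0.6320·0.7749 = 26.360 kPa
FS = 25.836 / 26.360 = 0.980

FS = 0.98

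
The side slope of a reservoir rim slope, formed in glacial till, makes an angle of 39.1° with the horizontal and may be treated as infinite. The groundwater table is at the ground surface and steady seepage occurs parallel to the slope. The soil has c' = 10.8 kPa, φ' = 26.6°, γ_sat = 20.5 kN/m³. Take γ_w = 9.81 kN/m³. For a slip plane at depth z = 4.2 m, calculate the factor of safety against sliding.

FS = 0.58

With seepage parallel to the slope and the water table at the surface, the effective normal stress on the slip plane uses the buoyant unit weight γ' = γ_sat − γ_w while the driving shear stress uses γ_sat:
FS = [c' + γ' z cos²β tanφ'] / [γ_sat z sinβ cosβ]
γ' = 20.5 − 9.81 = 10.69 kN/m³
Numerator = 10.8 + 10.69·4.2·cos²39.1°·tan26.6° = 10.8 + 10.69·4.2·0.6022·0.5008 = 24.340 kPa
Denominator = 20.5·4.2·sin39.1°·cos39.1° = 20.5·4.2·0.6307·0.7760 = 42.140 kPa
FS = 24.340 / 42.140 = 0.578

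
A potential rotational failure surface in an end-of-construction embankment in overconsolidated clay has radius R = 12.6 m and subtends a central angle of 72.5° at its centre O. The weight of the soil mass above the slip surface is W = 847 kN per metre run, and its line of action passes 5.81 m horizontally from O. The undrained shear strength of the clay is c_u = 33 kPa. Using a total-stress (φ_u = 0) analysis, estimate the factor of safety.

FS = 1.35

Taking moments about the centre O, the resisting moment is provided by the undrained shear strength acting along the arc:
Arc length L_a = R·θ = 12.6·(72.5°·π/180) = 12.6·1.2654 = 15.94 m
M_R = c_u·L_a·R = 33·15.94·12.6 = 6629.3 kN·m/m
M_D = W·d = 847·5.81 = 4921.1 kN·m/m
FS = M_R / M_D = 6629.3 / 4921.1 = 1.347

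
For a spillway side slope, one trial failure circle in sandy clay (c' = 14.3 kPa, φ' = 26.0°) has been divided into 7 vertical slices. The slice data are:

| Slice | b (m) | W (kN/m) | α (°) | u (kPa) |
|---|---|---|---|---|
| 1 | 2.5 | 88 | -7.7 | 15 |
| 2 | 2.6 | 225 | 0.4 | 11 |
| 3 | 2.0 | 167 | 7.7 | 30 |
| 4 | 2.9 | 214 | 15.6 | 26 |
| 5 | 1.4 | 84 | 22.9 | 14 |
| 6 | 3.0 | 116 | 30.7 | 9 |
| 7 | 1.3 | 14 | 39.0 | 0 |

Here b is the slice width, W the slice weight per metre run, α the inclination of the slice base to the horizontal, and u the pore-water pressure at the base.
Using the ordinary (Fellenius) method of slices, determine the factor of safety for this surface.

FS = 3.17

Ordinary method of slices: FS = Σ[c'·Δl_i + (W_i cosα_i − u_i·Δl_i)·tanφ'] / Σ W_i sinα_i, with Δl_i = b_i / cosα_i.
Slice 1: Δl = 2.5/cos(-7.7°) = 2.523 m; N'_1 = 88·cos(-7.7°) − 15·2.523 = 49.4; c'Δl = 36.08; W sinα = -11.8
Slice 2: Δl = 2.6/cos0.4° = 2.600 m; N'_2 = 225·cos0.4° − 11·2.600 = 196.4; c'Δl = 37.18; W sinα = 1.6
Slice 3: Δl = 2.0/cos7.7° = 2.018 m; N'_3 = 167·cos7.7° − 30·2.018 = 104.9; c'Δl = 28.86; W sinα = 22.4
Slice 4: Δl = 2.9/cos15.6° = 3.011 m; N'_4 = 214·cos15.6° − 26·3.011 = 127.8; c'Δl = 43.06; W sinα = 57.5
Slice 5: Δl = 1.4/cos22.9° = 1.520 m; N'_5 = 84·cos22.9° − 14·1.520 = 56.1; c'Δl = 21.73; W sinα = 32.7
Slice 6: Δl = 3.0/cos30.7° = 3.489 m; N'_6 = 116·cos30.7° − 9·3.489 = 68.3; c'Δl = 49.89; W sinα = 59.2
Slice 7: Δl = 1.3/cos39.0° = 1.673 m; N'_7 = 14·cos39.0° − 0·1.673 = 10.9; c'Δl = 23.92; W sinα = 8.8
Σc'Δl = 240.7 kN/m; ΣN' = 613.9 kN/m; ΣW sinα = 170.4 kN/m
Resisting = 240.7 + 613.9·tan26.0° = 240.7 + 299.4 = 540.1 kN/m
FS = 540.1 / 170.4 = 3.169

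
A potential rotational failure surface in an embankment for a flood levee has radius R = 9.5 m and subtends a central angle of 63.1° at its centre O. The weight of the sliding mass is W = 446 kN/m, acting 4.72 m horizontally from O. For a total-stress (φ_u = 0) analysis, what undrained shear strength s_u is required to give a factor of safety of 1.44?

FS = s_u·L_a·R / (W·d), so s_u = FS·W·d / (L_a·R).
Arc length L_a = R·θ = 9.5·(63.1°·π/180) = 9.5·1.1013 = 10.46 m
s_u = 1.44·446·4.72 / (10.46·9.5) = 3031.4 / 99.39 = 30.50 kPa

s_u = 30.5 kPa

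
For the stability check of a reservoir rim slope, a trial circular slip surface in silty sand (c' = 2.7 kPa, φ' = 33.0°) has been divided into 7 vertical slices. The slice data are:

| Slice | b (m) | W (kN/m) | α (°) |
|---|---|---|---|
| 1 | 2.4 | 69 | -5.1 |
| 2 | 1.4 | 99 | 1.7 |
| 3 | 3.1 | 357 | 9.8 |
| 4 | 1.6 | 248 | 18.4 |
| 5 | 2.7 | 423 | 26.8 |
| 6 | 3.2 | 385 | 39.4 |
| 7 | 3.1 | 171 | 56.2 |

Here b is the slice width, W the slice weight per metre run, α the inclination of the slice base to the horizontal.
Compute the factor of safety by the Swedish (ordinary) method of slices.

FS = 1.47

Ordinary method of slices: FS = Σ[c'·Δl_i + (W_i cosα_i)·tanφ'] / Σ W_i sinα_i, with Δl_i = b_i / cosα_i.
Slice 1: Δl = 2.4/cos(-5.1°) = 2.410 m; N'_1 = 69·cos(-5.1°) = 68.7; c'Δl = 6.51; W sinα = -6.1
Slice 2: Δl = 1.4/cos1.7° = 1.401 m; N'_2 = 99·cos1.7° = 99.0; c'Δl = 3.78; W sinα = 2.9
Slice 3: Δl = 3.1/cos9.8° = 3.146 m; N'_3 = 357·cos9.8° = 351.8; c'Δl = 8.49; W sinα = 60.8
Slice 4: Δl = 1.6/cos18.4° = 1.686 m; N'_4 = 248·cos18.4° = 235.3; c'Δl = 4.55; W sinα = 78.3
Slice 5: Δl = 2.7/cos26.8° = 3.025 m; N'_5 = 423·cos26.8° = 377.6; c'Δl = 8.17; W sinα = 190.7
Slice 6: Δl = 3.2/cos39.4° = 4.141 m; N'_6 = 385·cos39.4° = 297.5; c'Δl = 11.18; W sinα = 244.4
Slice 7: Δl = 3.1/cos56.2° = 5.573 m; N'_7 = 171·cos56.2° = 95.1; c'Δl = 15.05; W sinα = 142.1
Σc'Δl = 57.7 kN/m; ΣN' = 1525.0 kN/m; ΣW sinα = 713.0 kN/m
Resisting = 57.7 + 1525.0·tan33.0° = 57.7 + 990.3 = 1048.1 kN/m
FS = 1048.1 / 713.0 = 1.470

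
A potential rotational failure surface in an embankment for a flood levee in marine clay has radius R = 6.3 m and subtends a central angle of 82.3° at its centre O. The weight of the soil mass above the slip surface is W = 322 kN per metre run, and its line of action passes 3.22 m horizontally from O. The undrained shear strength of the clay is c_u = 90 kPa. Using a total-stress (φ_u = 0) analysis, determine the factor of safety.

Taking moments about the centre O, the resisting moment is provided by the undrained shear strength acting along the arc:
Arc length L_a = R·θ = 6.3·(82.3°·π/180) = 6.3·1.4364 = 9.05 m
M_R = c_u·L_a·R = 90·9.05·6.3 = 5131.0 kN·m/m
M_D = W·d = 322·3.22 = 1036.8 kN·m/m
FS = M_R / M_D = 5131.0 / 1036.8 = 4.949

FS = 4.95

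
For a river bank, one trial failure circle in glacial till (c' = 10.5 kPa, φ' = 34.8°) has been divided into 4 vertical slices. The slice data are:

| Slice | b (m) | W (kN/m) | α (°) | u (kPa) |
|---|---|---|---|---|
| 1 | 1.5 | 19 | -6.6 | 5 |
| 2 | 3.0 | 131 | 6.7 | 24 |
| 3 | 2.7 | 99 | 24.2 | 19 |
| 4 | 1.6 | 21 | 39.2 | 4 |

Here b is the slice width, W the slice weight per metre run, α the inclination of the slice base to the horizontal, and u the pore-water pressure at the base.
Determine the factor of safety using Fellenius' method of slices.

FS = 2.65

Ordinary method of slices: FS = Σ[c'·Δl_i + (W_i cosα_i − u_i·Δl_i)·tanφ'] / Σ W_i sinα_i, with Δl_i = b_i / cosα_i.
Slice 1: Δl = 1.5/cos(-6.6°) = 1.510 m; N'_1 = 19·cos(-6.6°) − 5·1.510 = 11.3; c'Δl = 15.86; W sinα = -2.2
Slice 2: Δl = 3.0/cos6.7° = 3.021 m; N'_2 = 131·cos6.7° − 24·3.021 = 57.6; c'Δl = 31.72; W sinα = 15.3
Slice 3: Δl = 2.7/cos24.2° = 2.960 m; N'_3 = 99·cos24.2° − 19·2.960 = 34.1; c'Δl = 31.08; W sinα = 40.6
Slice 4: Δl = 1.6/cos39.2° = 2.065 m; N'_4 = 21·cos39.2° − 4·2.065 = 8.0; c'Δl = 21.68; W sinα = 13.3
Σc'Δl = 100.3 kN/m; ΣN' = 111.0 kN/m; ΣW sinα = 67.0 kN/m
Resisting = 100.3 + 111.0·tan34.8° = 100.3 + 77.2 = 177.5 kN/m
FS = 177.5 / 67.0 = 2.651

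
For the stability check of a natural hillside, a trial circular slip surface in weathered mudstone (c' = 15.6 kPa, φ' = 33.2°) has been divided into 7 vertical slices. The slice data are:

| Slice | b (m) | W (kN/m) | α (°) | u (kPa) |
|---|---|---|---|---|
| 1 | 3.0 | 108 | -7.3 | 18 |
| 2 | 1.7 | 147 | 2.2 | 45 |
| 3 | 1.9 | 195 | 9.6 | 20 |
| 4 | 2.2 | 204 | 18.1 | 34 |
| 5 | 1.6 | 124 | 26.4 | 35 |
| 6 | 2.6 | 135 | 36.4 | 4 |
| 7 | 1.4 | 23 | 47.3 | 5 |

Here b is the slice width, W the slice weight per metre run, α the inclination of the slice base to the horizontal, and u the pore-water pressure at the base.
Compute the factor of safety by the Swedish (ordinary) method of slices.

FS = 2.52

Ordinary method of slices: FS = Σ[c'·Δl_i + (W_i cosα_i − u_i·Δl_i)·tanφ'] / Σ W_i sinα_i, with Δl_i = b_i / cosα_i.
Slice 1: Δl = 3.0/cos(-7.3°) = 3.025 m; N'_1 = 108·cos(-7.3°) − 18·3.025 = 52.7; c'Δl = 47.18; W sinα = -13.7
Slice 2: Δl = 1.7/cos2.2° = 1.701 m; N'_2 = 147·cos2.2° − 45·1.701 = 70.3; c'Δl = 26.54; W sinα = 5.6
Slice 3: Δl = 1.9/cos9.6° = 1.927 m; N'_3 = 195·cos9.6° − 20·1.927 = 153.7; c'Δl = 30.06; W sinα = 32.5
Slice 4: Δl = 2.2/cos18.1° = 2.315 m; N'_4 = 204·cos18.1° − 34·2.315 = 115.2; c'Δl = 36.11; W sinα = 63.4
Slice 5: Δl = 1.6/cos26.4° = 1.786 m; N'_5 = 124·cos26.4° − 35·1.786 = 48.5; c'Δl = 27.87; W sinα = 55.1
Slice 6: Δl = 2.6/cos36.4° = 3.230 m; N'_6 = 135·cos36.4° − 4·3.230 = 95.7; c'Δl = 50.39; W sinα = 80.1
Slice 7: Δl = 1.4/cos47.3° = 2.064 m; N'_7 = 23·cos47.3° − 5·2.064 = 5.3; c'Δl = 32.20; W sinα = 16.9
Σc'Δl = 250.4 kN/m; ΣN' = 541.5 kN/m; ΣW sinα = 240.0 kN/m
Resisting = 250.4 + 541.5·tan33.2° = 250.4 + 354.4 = 604.7 kN/m
FS = 604.7 / 240.0 = 2.520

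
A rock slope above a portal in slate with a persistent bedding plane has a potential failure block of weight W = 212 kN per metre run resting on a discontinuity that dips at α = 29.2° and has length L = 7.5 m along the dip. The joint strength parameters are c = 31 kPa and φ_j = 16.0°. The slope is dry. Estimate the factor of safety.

Resolving the block weight along and normal to the plane and applying the Mohr–Coulomb strength on the joint:
N' = W cosα = 212·cos29.2° = 185.1 kN/m
Driving force T = W sinα = 212·sin29.2° = 103.4 kN/m
Resisting force R = c·L + N'·tanφ_j = 31·7.5 + 185.1·tan16.0° = 232.5 + 53.1 = 285.6 kN/m
FS = R / T = 285.6 / 103.4 = 2.761

FS = 2.76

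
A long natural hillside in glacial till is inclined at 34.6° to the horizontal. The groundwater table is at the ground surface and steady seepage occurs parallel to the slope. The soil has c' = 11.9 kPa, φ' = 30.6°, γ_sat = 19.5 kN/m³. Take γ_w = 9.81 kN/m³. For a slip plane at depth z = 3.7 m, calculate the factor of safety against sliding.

FS = 0.78

With seepage parallel to the slope and the water table at the surface, the effective normal stress on the slip plane uses the buoyant unit weight γ' = γ_sat − γ_w while the driving shear stress uses γ_sat:
FS = [c' + γ' z cos²β tanφ'] / [γ_sat z sinβ cosβ]
γ' = 19.5 − 9.81 = 9.69 kN/m³
Numerator = 11.9 + 9.69·3.7·cos²34.6°·tan30.6° = 11.9 + 9.69·3.7·0.6776·0.5914 = 26.266 kPa
Denominator = 19.5·3.7·sin34.6°·cos34.6° = 19.5·3.7·0.5678·0.8231 = 33.724 kPa
FS = 26.266 / 33.724 = 0.779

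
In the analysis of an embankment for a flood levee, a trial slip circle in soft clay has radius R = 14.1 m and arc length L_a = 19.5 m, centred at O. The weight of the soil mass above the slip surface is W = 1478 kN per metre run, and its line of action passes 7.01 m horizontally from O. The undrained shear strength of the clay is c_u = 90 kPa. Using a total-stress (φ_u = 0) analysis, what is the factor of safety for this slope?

Taking moments about the centre O, the resisting moment is provided by the undrained shear strength acting along the arc:
M_R = c_u·L_a·R = 90·19.50·14.1 = 24745.5 kN·m/m
M_D = W·d = 1478·7.01 = 10360.8 kN·m/m
FS = M_R / M_D = 24745.5 / 10360.8 = 2.388

FS = 2.39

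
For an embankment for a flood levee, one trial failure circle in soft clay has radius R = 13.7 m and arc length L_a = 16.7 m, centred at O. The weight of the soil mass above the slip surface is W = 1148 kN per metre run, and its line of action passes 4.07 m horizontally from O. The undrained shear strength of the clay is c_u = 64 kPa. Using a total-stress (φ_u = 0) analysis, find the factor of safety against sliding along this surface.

FS = 3.13

Taking moments about the centre O, the resisting moment is provided by the undrained shear strength acting along the arc:
M_R = c_u·L_a·R = 64·16.70·13.7 = 14642.6 kN·m/m
M_D = W·d = 1148·4.07 = 4672.4 kN·m/m
FS = M_R / M_D = 14642.6 / 4672.4 = 3.134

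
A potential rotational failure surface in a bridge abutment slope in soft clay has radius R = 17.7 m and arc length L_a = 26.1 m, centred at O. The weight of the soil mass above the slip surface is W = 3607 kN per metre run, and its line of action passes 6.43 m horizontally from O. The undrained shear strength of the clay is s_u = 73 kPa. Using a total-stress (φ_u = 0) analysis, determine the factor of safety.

FS = 1.45

Taking moments about the centre O, the resisting moment is provided by the undrained shear strength acting along the arc:
M_R = s_u·L_a·R = 73·26.10·17.7 = 33723.8 kN·m/m
M_D = W·d = 3607·6.43 = 23193.0 kN·m/m
FS = M_R / M_D = 33723.8 / 23193.0 = 1.454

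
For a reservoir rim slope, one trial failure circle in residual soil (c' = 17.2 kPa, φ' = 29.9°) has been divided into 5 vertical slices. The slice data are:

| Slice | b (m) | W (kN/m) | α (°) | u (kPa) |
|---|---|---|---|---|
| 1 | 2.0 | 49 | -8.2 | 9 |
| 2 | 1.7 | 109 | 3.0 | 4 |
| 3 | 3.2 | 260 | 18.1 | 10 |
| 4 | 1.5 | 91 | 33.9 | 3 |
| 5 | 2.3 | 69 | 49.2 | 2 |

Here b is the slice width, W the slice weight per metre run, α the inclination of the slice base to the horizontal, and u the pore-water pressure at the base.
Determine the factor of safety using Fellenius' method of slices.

FS = 2.60

Ordinary method of slices: FS = Σ[c'·Δl_i + (W_i cosα_i − u_i·Δl_i)·tanφ'] / Σ W_i sinα_i, with Δl_i = b_i / cosα_i.
Slice 1: Δl = 2.0/cos(-8.2°) = 2.021 m; N'_1 = 49·cos(-8.2°) − 9·2.021 = 30.3; c'Δl = 34.76; W sinα = -7.0
Slice 2: Δl = 1.7/cos3.0° = 1.702 m; N'_2 = 109·cos3.0° − 4·1.702 = 102.0; c'Δl = 29.28; W sinα = 5.7
Slice 3: Δl = 3.2/cos18.1° = 3.367 m; N'_3 = 260·cos18.1° − 10·3.367 = 213.5; c'Δl = 57.91; W sinα = 80.8
Slice 4: Δl = 1.5/cos33.9° = 1.807 m; N'_4 = 91·cos33.9° − 3·1.807 = 70.1; c'Δl = 31.08; W sinα = 50.8
Slice 5: Δl = 2.3/cos49.2° = 3.520 m; N'_5 = 69·cos49.2° − 2·3.520 = 38.0; c'Δl = 60.54; W sinα = 52.2
Σc'Δl = 213.6 kN/m; ΣN' = 454.0 kN/m; ΣW sinα = 182.5 kN/m
Resisting = 213.6 + 454.0·tan29.9° = 213.6 + 261.0 = 474.6 kN/m
FS = 474.6 / 182.5 = 2.601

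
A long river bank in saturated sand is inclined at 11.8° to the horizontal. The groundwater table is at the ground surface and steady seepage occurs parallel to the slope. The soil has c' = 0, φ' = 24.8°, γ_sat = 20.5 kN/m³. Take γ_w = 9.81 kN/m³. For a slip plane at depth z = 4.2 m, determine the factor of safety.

With seepage parallel to the slope and the water table at the surface, the effective normal stress on the slip plane uses the buoyant unit weight γ' = γ_sat − γ_w while the driving shear stress uses γ_sat:
FS = [c' + γ' z cos²β tanφ'] / [γ_sat z sinβ cosβ]
(For c' = 0 this reduces to FS = (γ'/γ_sat)·tanφ'/tanβ.)
γ' = 20.5 − 9.81 = 10.69 kN/m³
Numerator = 0.0 + 10.69·4.2·cos²11.8°·tan24.8° = 0.0 + 10.69·4.2·0.9582·0.4621 = 19.878 kPa
Denominator = 20.5·4.2·sin11.8°·cos11.8° = 20.5·4.2·0.2045·0.9789 = 17.235 kPa
FS = 19.878 / 17.235 = 1.153

FS = 1.15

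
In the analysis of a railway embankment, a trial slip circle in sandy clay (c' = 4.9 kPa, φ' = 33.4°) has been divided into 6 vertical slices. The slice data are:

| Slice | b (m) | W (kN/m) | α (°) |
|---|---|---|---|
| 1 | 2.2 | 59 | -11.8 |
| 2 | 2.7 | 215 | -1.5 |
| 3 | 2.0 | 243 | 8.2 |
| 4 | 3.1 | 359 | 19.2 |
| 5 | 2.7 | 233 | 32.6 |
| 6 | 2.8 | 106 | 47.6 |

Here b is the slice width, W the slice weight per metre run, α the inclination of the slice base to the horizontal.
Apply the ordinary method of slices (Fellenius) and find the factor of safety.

Ordinary method of slices: FS = Σ[c'·Δl_i + (W_i cosα_i)·tanφ'] / Σ W_i sinα_i, with Δl_i = b_i / cosα_i.
Slice 1: Δl = 2.2/cos(-11.8°) = 2.247 m; N'_1 = 59·cos(-11.8°) = 57.8; c'Δl = 11.01; W sinα = -12.1
Slice 2: Δl = 2.7/cos(-1.5°) = 2.701 m; N'_2 = 215·cos(-1.5°) = 214.9; c'Δl = 13.23; W sinα = -5.6
Slice 3: Δl = 2.0/cos8.2° = 2.021 m; N'_3 = 243·cos8.2° = 240.5; c'Δl = 9.90; W sinα = 34.7
Slice 4: Δl = 3.1/cos19.2° = 3.283 m; N'_4 = 359·cos19.2° = 339.0; c'Δl = 16.08; W sinα = 118.1
Slice 5: Δl = 2.7/cos32.6° = 3.205 m; N'_5 = 233·cos32.6° = 196.3; c'Δl = 15.70; W sinα = 125.5
Slice 6: Δl = 2.8/cos47.6° = 4.152 m; N'_6 = 106·cos47.6° = 71.5; c'Δl = 20.35; W sinα = 78.3
Σc'Δl = 86.3 kN/m; ΣN' = 1120.0 kN/m; ΣW sinα = 338.8 kN/m
Resisting = 86.3 + 1120.0·tan33.4° = 86.3 + 738.5 = 824.8 kN/m
FS = 824.8 / 338.8 = 2.434

FS = 2.43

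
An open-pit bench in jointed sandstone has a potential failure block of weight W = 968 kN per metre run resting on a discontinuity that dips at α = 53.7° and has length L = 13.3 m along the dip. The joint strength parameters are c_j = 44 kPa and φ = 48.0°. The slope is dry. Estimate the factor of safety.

FS = 1.57

Resolving the block weight along and normal to the plane and applying the Mohr–Coulomb strength on the joint:
N' = W cosα = 968·cos53.7° = 573.1 kN/m
Driving force T = W sinα = 968·sin53.7° = 780.1 kN/m
Resisting force R = c_j·L + N'·tanφ = 44·13.3 + 573.1·tan48.0° = 585.2 + 636.5 = 1221.7 kN/m
FS = R / T = 1221.7 / 780.1 = 1.566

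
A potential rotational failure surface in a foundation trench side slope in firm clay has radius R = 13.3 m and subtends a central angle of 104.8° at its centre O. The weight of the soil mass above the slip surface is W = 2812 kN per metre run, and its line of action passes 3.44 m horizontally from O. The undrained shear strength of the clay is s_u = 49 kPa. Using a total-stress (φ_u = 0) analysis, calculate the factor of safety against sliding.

FS = 1.64

Taking moments about the centre O, the resisting moment is provided by the undrained shear strength acting along the arc:
Arc length L_a = R·θ = 13.3·(104.8°·π/180) = 13.3·1.8291 = 24.33 m
M_R = s_u·L_a·R = 49·24.33·13.3 = 15854.0 kN·m/m
M_D = W·d = 2812·3.44 = 9673.3 kN·m/m
FS = M_R / M_D = 15854.0 / 9673.3 = 1.639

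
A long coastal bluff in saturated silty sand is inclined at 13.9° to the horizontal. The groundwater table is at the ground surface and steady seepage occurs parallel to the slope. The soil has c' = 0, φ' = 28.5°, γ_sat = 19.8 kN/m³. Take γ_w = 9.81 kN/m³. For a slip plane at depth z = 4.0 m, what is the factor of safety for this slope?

With seepage parallel to the slope and the water table at the surface, the effective normal stress on the slip plane uses the buoyant unit weight γ' = γ_sat − γ_w while the driving shear stress uses γ_sat:
FS = [c' + γ' z cos²β tanφ'] / [γ_sat z sinβ cosβ]
(For c' = 0 this reduces to FS = (γ'/γ_sat)·tanφ'/tanβ.)
γ' = 19.8 − 9.81 = 9.99 kN/m³
Numerator = 0.0 + 9.99·4.0·cos²13.9°·tan28.5° = 0.0 + 9.99·4.0·0.9423·0.5430 = 20.444 kPa
Denominator = 19.8·4.0·sin13.9°·cos13.9° = 19.8·4.0·0.2402·0.9707 = 18.469 kPa
FS = 20.444 / 18.469 = 1.107

FS = 1.11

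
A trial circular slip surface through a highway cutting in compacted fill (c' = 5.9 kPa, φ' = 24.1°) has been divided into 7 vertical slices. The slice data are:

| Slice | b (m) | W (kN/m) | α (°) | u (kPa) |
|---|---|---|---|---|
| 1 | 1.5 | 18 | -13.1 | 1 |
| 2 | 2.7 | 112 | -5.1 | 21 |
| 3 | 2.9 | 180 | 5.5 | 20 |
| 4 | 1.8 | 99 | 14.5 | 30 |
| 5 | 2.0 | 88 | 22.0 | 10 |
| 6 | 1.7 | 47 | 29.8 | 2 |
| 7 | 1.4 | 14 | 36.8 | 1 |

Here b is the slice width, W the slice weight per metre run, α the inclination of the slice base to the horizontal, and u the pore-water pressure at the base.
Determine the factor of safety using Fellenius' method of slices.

Ordinary method of slices: FS = Σ[c'·Δl_i + (W_i cosα_i − u_i·Δl_i)·tanφ'] / Σ W_i sinα_i, with Δl_i = b_i / cosα_i.
Slice 1: Δl = 1.5/cos(-13.1°) = 1.540 m; N'_1 = 18·cos(-13.1°) − 1·1.540 = 16.0; c'Δl = 9.09; W sinα = -4.1
Slice 2: Δl = 2.7/cos(-5.1°) = 2.711 m; N'_2 = 112·cos(-5.1°) − 21·2.711 = 54.6; c'Δl = 15.99; W sinα = -10.0
Slice 3: Δl = 2.9/cos5.5° = 2.913 m; N'_3 = 180·cos5.5° − 20·2.913 = 120.9; c'Δl = 17.19; W sinα = 17.3
Slice 4: Δl = 1.8/cos14.5° = 1.859 m; N'_4 = 99·cos14.5° − 30·1.859 = 40.1; c'Δl = 10.97; W sinα = 24.8
Slice 5: Δl = 2.0/cos22.0° = 2.157 m; N'_5 = 88·cos22.0° − 10·2.157 = 60.0; c'Δl = 12.73; W sinα = 33.0
Slice 6: Δl = 1.7/cos29.8° = 1.959 m; N'_6 = 47·cos29.8° − 2·1.959 = 36.9; c'Δl = 11.56; W sinα = 23.4
Slice 7: Δl = 1.4/cos36.8° = 1.748 m; N'_7 = 14·cos36.8° − 1·1.748 = 9.5; c'Δl = 10.32; W sinα = 8.4
Σc'Δl = 87.8 kN/m; ΣN' = 337.9 kN/m; ΣW sinα = 92.7 kN/m
Resisting = 87.8 + 337.9·tan24.1° = 87.8 + 151.2 = 239.0 kN/m
FS = 239.0 / 92.7 = 2.578

FS = 2.58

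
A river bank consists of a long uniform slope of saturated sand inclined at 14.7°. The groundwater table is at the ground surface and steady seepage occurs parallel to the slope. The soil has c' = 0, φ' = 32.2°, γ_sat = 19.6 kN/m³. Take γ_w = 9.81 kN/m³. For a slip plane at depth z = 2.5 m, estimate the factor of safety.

FS = 1.20

With seepage parallel to the slope and the water table at the surface, the effective normal stress on the slip plane uses the buoyant unit weight γ' = γ_sat − γ_w while the driving shear stress uses γ_sat:
FS = [c' + γ' z cos²β tanφ'] / [γ_sat z sinβ cosβ]
(For c' = 0 this reduces to FS = (γ'/γ_sat)·tanφ'/tanβ.)
γ' = 19.6 − 9.81 = 9.79 kN/m³
Numerator = 0.0 + 9.79·2.5·cos²14.7°·tan32.2° = 0.0 + 9.79·2.5·0.9356·0.6297 = 14.420 kPa
Denominator = 19.6·2.5·sin14.7°·cos14.7° = 19.6·2.5·0.2538·0.9673 = 12.027 kPa
FS = 14.420 / 12.027 = 1.199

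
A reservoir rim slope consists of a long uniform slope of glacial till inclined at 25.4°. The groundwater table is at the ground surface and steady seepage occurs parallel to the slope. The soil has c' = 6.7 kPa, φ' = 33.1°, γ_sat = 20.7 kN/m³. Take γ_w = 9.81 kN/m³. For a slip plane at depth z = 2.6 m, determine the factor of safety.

FS = 1.04

With seepage parallel to the slope and the water table at the surface, the effective normal stress on the slip plane uses the buoyant unit weight γ' = γ_sat − γ_w while the driving shear stress uses γ_sat:
FS = [c' + γ' z cos²β tanφ'] / [γ_sat z sinβ cosβ]
γ' = 20.7 − 9.81 = 10.89 kN/m³
Numerator = 6.7 + 10.89·2.6·cos²25.4°·tan33.1° = 6.7 + 10.89·2.6·0.8160·0.6519 = 21.762 kPa
Denominator = 20.7·2.6·sin25.4°·cos25.4° = 20.7·2.6·0.4289·0.9033 = 20.854 kPa
FS = 21.762 / 20.854 = 1.044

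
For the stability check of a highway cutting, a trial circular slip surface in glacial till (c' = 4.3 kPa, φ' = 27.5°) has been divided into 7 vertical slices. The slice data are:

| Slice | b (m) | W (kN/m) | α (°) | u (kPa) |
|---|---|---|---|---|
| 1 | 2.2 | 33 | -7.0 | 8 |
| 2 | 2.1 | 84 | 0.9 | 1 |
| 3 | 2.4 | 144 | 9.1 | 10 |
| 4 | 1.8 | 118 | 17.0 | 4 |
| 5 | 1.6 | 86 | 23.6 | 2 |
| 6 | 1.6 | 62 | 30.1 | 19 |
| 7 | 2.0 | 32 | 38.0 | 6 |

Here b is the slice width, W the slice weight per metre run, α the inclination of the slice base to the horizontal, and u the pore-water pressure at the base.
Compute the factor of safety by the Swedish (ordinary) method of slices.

Ordinary method of slices: FS = Σ[c'·Δl_i + (W_i cosα_i − u_i·Δl_i)·tanφ'] / Σ W_i sinα_i, with Δl_i = b_i / cosα_i.
Slice 1: Δl = 2.2/cos(-7.0°) = 2.217 m; N'_1 = 33·cos(-7.0°) − 8·2.217 = 15.0; c'Δl = 9.53; W sinα = -4.0
Slice 2: Δl = 2.1/cos0.9° = 2.100 m; N'_2 = 84·cos0.9° − 1·2.100 = 81.9; c'Δl = 9.03; W sinα = 1.3
Slice 3: Δl = 2.4/cos9.1° = 2.431 m; N'_3 = 144·cos9.1° − 10·2.431 = 117.9; c'Δl = 10.45; W sinα = 22.8
Slice 4: Δl = 1.8/cos17.0° = 1.882 m; N'_4 = 118·cos17.0° − 4·1.882 = 105.3; c'Δl = 8.09; W sinα = 34.5
Slice 5: Δl = 1.6/cos23.6° = 1.746 m; N'_5 = 86·cos23.6° − 2·1.746 = 75.3; c'Δl = 7.51; W sinα = 34.4
Slice 6: Δl = 1.6/cos30.1° = 1.849 m; N'_6 = 62·cos30.1° − 19·1.849 = 18.5; c'Δl = 7.95; W sinα = 31.1
Slice 7: Δl = 2.0/cos38.0° = 2.538 m; N'_7 = 32·cos38.0° − 6·2.538 = 10.0; c'Δl = 10.91; W sinα = 19.7
Σc'Δl = 63.5 kN/m; ΣN' = 423.9 kN/m; ΣW sinα = 139.8 kN/m
Resisting = 63.5 + 423.9·tan27.5° = 63.5 + 220.7 = 284.2 kN/m
FS = 284.2 / 139.8 = 2.033

FS = 2.03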